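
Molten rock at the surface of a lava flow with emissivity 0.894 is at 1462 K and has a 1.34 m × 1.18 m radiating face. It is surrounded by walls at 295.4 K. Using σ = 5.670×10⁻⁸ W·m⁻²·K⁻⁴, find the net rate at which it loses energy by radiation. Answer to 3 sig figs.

Net loss ≈ 3.66×10⁵ W

Area A = 1.34 × 1.18 = 1.5812 m².
Net radiated power P_net = εσA(T⁴ − T₀⁴) = 0.894×5.670×10⁻⁸×1.5812×(1462⁴ − 295.4⁴).
T⁴ − T₀⁴ = 4.56867×10¹² − 7.61451×10⁹ = 4.56106×10¹² K⁴, so P_net = 3.66×10⁵ W.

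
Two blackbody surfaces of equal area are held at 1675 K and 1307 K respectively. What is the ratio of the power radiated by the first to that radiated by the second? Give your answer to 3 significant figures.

P₁/P₂ ≈ 2.70

With equal areas, P₁/P₂ = (T₁/T₂)⁴ = (1675/1307)⁴ = 2.70.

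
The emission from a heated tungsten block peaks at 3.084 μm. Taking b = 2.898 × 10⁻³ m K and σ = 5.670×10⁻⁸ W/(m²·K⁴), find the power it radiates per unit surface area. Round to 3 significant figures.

Wien's law: T = b/λ_max = 2.898×10⁻³/3.084×10⁻⁶ = 939.689 K.
Then I = σT⁴ = 5.670×10⁻⁸×(939.689)⁴ = 4.42×10⁴ W/m².

I ≈ 4.42×10⁴ W/m²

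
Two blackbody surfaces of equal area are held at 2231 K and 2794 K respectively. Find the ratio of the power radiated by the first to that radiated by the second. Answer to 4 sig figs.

P₁/P₂ ≈ 0.4065

With equal areas, P₁/P₂ = (T₁/T₂)⁴ = (2231/2794)⁴ = 0.4065.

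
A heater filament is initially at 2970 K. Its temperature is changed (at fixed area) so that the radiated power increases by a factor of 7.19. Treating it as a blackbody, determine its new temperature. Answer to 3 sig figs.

P ∝ T⁴, so T₂/T₁ = (P₂/P₁)^(1/4) = (7.19)^(1/4) = 1.63750.
T₂ = 2970 × 1.63750 = 4.86×10³ K.

T₂ ≈ 4.86×10³ K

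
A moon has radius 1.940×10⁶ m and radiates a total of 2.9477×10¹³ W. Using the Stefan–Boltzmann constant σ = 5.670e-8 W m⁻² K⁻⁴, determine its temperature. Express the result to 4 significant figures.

Surface area A = 4πR² = 4π(1.940×10⁶ m)² = 4.72948×10¹³ m².
P = σAT⁴ ⇒ T = (P/(σA))^(1/4) = (2.9477×10¹³/(5.670×10⁻⁸×4.72948×10¹³))^(1/4) = 57.58 K.

T ≈ 57.58 K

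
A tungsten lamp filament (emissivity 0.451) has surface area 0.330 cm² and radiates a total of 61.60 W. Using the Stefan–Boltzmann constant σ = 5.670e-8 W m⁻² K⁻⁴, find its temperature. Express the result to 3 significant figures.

Area A = 0.330 cm² = 3.30×10⁻⁵ m².
P = εσAT⁴ ⇒ T = (P/(εσA))^(1/4) = (61.60/(0.451×5.670×10⁻⁸×3.30×10⁻⁵))^(1/4) = 2.92×10³ K.

T ≈ 2.92×10³ K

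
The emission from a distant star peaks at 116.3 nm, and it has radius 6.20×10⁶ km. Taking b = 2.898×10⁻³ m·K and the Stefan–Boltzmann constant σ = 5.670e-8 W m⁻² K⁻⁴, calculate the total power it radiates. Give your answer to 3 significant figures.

P ≈ 1.06×10³¹ W

Wien's law: T = b/λ_max = 2.898×10⁻³/1.163×10⁻⁷ = 24918.3 K.
Surface area A = 4πR² = 4π(6.20×10⁹ m)² = 4.83051×10²⁰ m².
Then P = σAT⁴ = 5.670×10⁻⁸×4.83051×10²⁰×(24918.3)⁴ = 1.06×10³¹ W.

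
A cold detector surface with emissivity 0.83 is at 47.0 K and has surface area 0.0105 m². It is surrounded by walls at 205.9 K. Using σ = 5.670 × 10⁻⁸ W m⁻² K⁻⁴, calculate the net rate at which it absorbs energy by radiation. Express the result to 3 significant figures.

Area A = 0.0105 m².
Net radiated power P_net = εσA(T⁴ − T₀⁴) = 0.83×5.670×10⁻⁸×0.0105×(47.0⁴ − 205.9⁴).
T⁴ − T₀⁴ = 4.87968×10⁶ − 1.79732×10⁹ = -1.79244×10⁹ K⁴, so P_net = -0.886 W — negative, meaning a net gain of 0.886 W.

Net gain ≈ 0.886 W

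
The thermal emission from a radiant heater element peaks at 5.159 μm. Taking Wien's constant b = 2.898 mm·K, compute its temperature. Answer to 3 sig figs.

Wien's law gives T = b/λ_max = (2.898×10⁻³ m·K)/(5.159×10⁻⁶ m) = 562 K.

T ≈ 562 K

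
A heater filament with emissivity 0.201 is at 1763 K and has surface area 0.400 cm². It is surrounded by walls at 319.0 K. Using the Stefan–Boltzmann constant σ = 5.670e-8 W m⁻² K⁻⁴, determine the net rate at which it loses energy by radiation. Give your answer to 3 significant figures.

Net loss ≈ 4.40 W

Area A = 0.400 cm² = 4.00×10⁻⁵ m².
Net radiated power P_net = εσA(T⁴ − T₀⁴) = 0.201×5.670×10⁻⁸×4.00×10⁻⁵×(1763⁴ − 319.0⁴).
T⁴ − T₀⁴ = 9.66071×10¹² − 1.03553×10¹⁰ = 9.65035×10¹² K⁴, so P_net = 4.40 W.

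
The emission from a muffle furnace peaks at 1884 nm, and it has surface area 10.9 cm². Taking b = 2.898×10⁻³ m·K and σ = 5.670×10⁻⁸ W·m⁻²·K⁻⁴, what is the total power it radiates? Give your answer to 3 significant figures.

Wien's law: T = b/λ_max = 2.898×10⁻³/1.884×10⁻⁶ = 1538.22 K.
Area A = 10.9 cm² = 1.09×10⁻³ m².
Then P = σAT⁴ = 5.670×10⁻⁸×1.09×10⁻³×(1538.22)⁴ = 346 W.

P ≈ 346 W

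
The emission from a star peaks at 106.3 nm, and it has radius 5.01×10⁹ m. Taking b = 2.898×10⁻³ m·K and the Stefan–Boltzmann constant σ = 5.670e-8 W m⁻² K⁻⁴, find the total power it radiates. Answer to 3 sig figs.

P ≈ 9.88×10³⁰ W

Wien's law: T = b/λ_max = 2.898×10⁻³/1.063×10⁻⁷ = 27262.5 K.
Surface area A = 4πR² = 4π(5.01×10⁹ m)² = 3.15417×10²⁰ m².
Then P = σAT⁴ = 5.670×10⁻⁸×3.15417×10²⁰×(27262.5)⁴ = 9.88×10³⁰ W.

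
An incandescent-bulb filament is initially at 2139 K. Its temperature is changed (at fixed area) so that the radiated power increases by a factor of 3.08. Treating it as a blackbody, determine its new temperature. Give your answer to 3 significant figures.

T₂ ≈ 2.83×10³ K

P ∝ T⁴, so T₂/T₁ = (P₂/P₁)^(1/4) = (3.08)^(1/4) = 1.32476.
T₂ = 2139 × 1.32476 = 2.83×10³ K.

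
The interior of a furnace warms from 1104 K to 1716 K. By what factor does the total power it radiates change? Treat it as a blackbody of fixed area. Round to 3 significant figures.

P₂/P₁ ≈ 5.84

P ∝ T⁴, so P₂/P₁ = (T₂/T₁)⁴ = (1716/1104)⁴ = (1.55435)⁴ = 5.84.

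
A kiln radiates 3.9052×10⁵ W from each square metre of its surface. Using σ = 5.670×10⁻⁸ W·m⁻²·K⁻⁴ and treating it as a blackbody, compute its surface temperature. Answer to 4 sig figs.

T ≈ 1620 K

I = σT⁴, so T = (I/σ)^(1/4) = (3.9052×10⁵/(5.670×10⁻⁸))^(1/4) = 1620 K.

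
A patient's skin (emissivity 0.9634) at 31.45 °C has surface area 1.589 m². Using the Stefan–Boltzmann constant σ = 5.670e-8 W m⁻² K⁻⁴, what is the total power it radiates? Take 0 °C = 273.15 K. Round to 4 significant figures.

T = 31.45 °C + 273.15 = 304.60 K.
Area A = 1.589 m².
P = εσAT⁴ = 0.9634 × 5.670×10⁻⁸ × 1.589 × (304.60)⁴ = 747.2 W.

P ≈ 747.2 W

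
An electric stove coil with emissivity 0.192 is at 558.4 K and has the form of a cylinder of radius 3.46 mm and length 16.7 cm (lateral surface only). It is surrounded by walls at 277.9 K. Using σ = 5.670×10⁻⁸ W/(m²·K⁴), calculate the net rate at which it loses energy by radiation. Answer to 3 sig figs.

Net loss ≈ 3.61 W

Lateral area A = 2πrL = 2π×3.46×10⁻³×0.167 = 3.63055×10⁻³ m².
Net radiated power P_net = εσA(T⁴ − T₀⁴) = 0.192×5.670×10⁻⁸×3.63055×10⁻³×(558.4⁴ − 277.9⁴).
T⁴ − T₀⁴ = 9.72258×10¹⁰ − 5.96423×10⁹ = 9.12616×10¹⁰ K⁴, so P_net = 3.61 W.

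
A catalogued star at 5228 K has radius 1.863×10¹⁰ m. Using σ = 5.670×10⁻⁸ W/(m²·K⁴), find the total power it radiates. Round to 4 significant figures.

P ≈ 1.847×10²⁹ W

Surface area A = 4πR² = 4π(1.863×10¹⁰ m)² = 4.36150×10²¹ m².
P = σAT⁴ = 5.670×10⁻⁸ × 4.36150×10²¹ × (5228)⁴ = 1.847×10²⁹ W.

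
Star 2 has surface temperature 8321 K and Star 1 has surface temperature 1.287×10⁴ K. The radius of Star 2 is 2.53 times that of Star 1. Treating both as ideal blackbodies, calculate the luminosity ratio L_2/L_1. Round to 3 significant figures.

L ∝ R²T⁴, so L_2/L_1 = (R_2/R_1)²(T_2/T_1)⁴ = (2.53)² × (8321/1.287×10⁴)⁴ = 6.4009 × 0.174738 = 1.12.

L_2/L_1 ≈ 1.12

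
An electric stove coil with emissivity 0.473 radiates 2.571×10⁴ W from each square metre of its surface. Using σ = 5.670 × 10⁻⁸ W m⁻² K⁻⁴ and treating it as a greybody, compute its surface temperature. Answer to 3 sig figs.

T ≈ 989 K

I = εσT⁴, so T = (I/εσ)^(1/4) = (2.571×10⁴/(0.473×5.670×10⁻⁸))^(1/4) = 989 K.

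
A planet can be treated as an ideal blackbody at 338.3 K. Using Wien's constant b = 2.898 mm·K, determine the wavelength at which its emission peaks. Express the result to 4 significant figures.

λ_max ≈ 8.566 μm

Wien's displacement law: λ_max = b/T = (2.898×10⁻³ m·K)/(338.3 K) = 8.5664×10⁻⁶ m.
That is 8.566 μm, in the infrared range.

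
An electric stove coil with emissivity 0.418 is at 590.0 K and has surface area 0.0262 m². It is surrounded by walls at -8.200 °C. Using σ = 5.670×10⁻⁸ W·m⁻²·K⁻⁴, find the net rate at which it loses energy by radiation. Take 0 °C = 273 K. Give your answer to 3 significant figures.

Net loss ≈ 72.2 W

Surroundings: T = -8.200 °C + 273 = 264.800 K.
Area A = 0.0262 m².
Net radiated power P_net = εσA(T⁴ − T₀⁴) = 0.418×5.670×10⁻⁸×0.0262×(590.0⁴ − 264.800⁴).
T⁴ − T₀⁴ = 1.21174×10¹¹ − 4.91668×10⁹ = 1.16257×10¹¹ K⁴, so P_net = 72.2 W.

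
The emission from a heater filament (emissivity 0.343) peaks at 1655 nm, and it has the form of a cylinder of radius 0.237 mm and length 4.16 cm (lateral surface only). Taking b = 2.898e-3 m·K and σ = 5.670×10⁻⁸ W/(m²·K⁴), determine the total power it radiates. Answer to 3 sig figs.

P ≈ 11.3 W

Wien's law: T = b/λ_max = 2.898×10⁻³/1.655×10⁻⁶ = 1751.06 K.
Lateral area A = 2πrL = 2π×2.37×10⁻⁴×0.0416 = 6.19472×10⁻⁵ m².
Then P = εσAT⁴ = 0.343×5.670×10⁻⁸×6.19472×10⁻⁵×(1751.06)⁴ = 11.3 W.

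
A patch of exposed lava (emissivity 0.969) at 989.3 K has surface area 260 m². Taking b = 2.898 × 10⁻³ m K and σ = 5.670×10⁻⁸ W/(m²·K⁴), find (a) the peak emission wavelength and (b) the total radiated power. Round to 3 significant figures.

(a) λ_max = b/T = 2.898×10⁻³/989.3 = 2.929×10⁻⁶ m = 2.93 μm.
Area A = 260 m².
(b) P = εσAT⁴ = 0.969×5.670×10⁻⁸×260×(989.3)⁴ = 1.37×10⁷ W.

λ_max ≈ 2.93 μm; P ≈ 1.37×10⁷ W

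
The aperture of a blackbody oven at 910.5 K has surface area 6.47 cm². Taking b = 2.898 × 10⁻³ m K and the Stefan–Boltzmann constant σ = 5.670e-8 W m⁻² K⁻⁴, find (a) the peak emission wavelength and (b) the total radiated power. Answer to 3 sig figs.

(a) λ_max = b/T = 2.898×10⁻³/910.5 = 3.183×10⁻⁶ m = 3.18 μm.
Area A = 6.47 cm² = 6.47×10⁻⁴ m².
(b) P = σAT⁴ = 5.670×10⁻⁸×6.47×10⁻⁴×(910.5)⁴ = 25.2 W.

λ_max ≈ 3.18 μm; P ≈ 25.2 W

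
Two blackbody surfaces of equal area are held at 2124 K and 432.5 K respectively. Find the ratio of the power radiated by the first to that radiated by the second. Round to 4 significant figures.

P₁/P₂ ≈ 581.7

With equal areas, P₁/P₂ = (T₁/T₂)⁴ = (2124/432.5)⁴ = 581.7.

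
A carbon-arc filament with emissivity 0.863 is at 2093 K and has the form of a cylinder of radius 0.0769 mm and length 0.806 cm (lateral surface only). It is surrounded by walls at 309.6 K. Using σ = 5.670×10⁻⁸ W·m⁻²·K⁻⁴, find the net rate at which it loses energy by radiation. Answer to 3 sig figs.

Lateral area A = 2πrL = 2π×7.69×10⁻⁵×8.06×10⁻³ = 3.89441×10⁻⁶ m².
Net radiated power P_net = εσA(T⁴ − T₀⁴) = 0.863×5.670×10⁻⁸×3.89441×10⁻⁶×(2093⁴ − 309.6⁴).
T⁴ − T₀⁴ = 1.91901×10¹³ − 9.18764×10⁹ = 1.91809×10¹³ K⁴, so P_net = 3.66 W.

Net loss ≈ 3.66 W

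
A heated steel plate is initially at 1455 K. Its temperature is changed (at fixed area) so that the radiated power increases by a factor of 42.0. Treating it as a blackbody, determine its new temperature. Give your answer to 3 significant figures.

T₂ ≈ 3.70×10³ K

P ∝ T⁴, so T₂/T₁ = (P₂/P₁)^(1/4) = (42.0)^(1/4) = 2.54573.
T₂ = 1455 × 2.54573 = 3.70×10³ K.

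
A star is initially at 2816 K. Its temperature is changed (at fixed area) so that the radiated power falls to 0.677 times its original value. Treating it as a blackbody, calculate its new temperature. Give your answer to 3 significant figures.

P ∝ T⁴, so T₂/T₁ = (P₂/P₁)^(1/4) = (0.677)^(1/4) = 0.907083.
T₂ = 2816 × 0.907083 = 2.55×10³ K.

T₂ ≈ 2.55×10³ K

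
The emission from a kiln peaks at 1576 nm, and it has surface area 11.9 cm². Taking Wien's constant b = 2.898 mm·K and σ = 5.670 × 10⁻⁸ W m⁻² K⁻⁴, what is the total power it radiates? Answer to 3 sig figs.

P ≈ 771 W

Wien's law: T = b/λ_max = 2.898×10⁻³/1.576×10⁻⁶ = 1838.83 K.
Area A = 11.9 cm² = 1.19×10⁻³ m².
Then P = σAT⁴ = 5.670×10⁻⁸×1.19×10⁻³×(1838.83)⁴ = 771 W.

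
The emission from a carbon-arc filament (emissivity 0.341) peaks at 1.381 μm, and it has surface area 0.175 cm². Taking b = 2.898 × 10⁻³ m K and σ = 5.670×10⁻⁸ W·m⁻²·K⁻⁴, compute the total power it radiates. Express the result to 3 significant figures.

Wien's law: T = b/λ_max = 2.898×10⁻³/1.381×10⁻⁶ = 2098.48 K.
Area A = 0.175 cm² = 1.75×10⁻⁵ m².
Then P = εσAT⁴ = 0.341×5.670×10⁻⁸×1.75×10⁻⁵×(2098.48)⁴ = 6.56 W.

P ≈ 6.56 W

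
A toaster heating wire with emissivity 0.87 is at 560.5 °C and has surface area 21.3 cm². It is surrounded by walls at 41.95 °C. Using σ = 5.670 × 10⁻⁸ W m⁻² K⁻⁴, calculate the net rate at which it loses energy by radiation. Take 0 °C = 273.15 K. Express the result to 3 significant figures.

T = 560.5 °C + 273.15 = 833.65 K.
Surroundings: T = 41.95 °C + 273.15 = 315.10 K.
Area A = 21.3 cm² = 2.13×10⁻³ m².
Net radiated power P_net = εσA(T⁴ − T₀⁴) = 0.87×5.670×10⁻⁸×2.13×10⁻³×(833.65⁴ − 315.10⁴).
T⁴ − T₀⁴ = 4.82987×10¹¹ − 9.85811×10⁹ = 4.73129×10¹¹ K⁴, so P_net = 49.7 W.

Net loss ≈ 49.7 W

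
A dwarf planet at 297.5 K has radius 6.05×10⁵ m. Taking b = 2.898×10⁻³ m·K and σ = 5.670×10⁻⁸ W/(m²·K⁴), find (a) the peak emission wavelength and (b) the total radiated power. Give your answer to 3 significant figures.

(a) λ_max = b/T = 2.898×10⁻³/297.5 = 9.741×10⁻⁶ m = 9.74 μm.
Surface area A = 4πR² = 4π(6.05×10⁵ m)² = 4.59961×10¹² m².
(b) P = σAT⁴ = 5.670×10⁻⁸×4.59961×10¹²×(297.5)⁴ = 2.04×10¹⁵ W.

λ_max ≈ 9.74 μm; P ≈ 2.04×10¹⁵ W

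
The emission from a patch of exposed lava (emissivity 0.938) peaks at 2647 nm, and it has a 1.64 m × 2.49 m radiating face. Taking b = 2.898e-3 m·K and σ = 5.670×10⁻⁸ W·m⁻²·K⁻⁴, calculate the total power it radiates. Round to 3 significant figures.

P ≈ 3.12×10⁵ W

Wien's law: T = b/λ_max = 2.898×10⁻³/2.647×10⁻⁶ = 1094.82 K.
Area A = 1.64 × 2.49 = 4.0836 m².
Then P = εσAT⁴ = 0.938×5.670×10⁻⁸×4.0836×(1094.82)⁴ = 3.12×10⁵ W.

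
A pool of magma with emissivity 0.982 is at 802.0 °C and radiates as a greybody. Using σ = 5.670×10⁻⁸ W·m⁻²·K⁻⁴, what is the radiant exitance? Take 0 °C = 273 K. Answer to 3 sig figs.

T = 802.0 °C + 273 = 1075.0 K.
Stefan–Boltzmann: I = εσT⁴ = 0.982 × 5.670×10⁻⁸ × (1075.0)⁴ = 7.44×10⁴ W/m².

I ≈ 7.44×10⁴ W/m²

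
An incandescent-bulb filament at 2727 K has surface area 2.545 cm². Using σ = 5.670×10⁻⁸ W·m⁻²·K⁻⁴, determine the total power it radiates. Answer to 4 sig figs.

P ≈ 798.0 W

Area A = 2.545 cm² = 2.545×10⁻⁴ m².
P = σAT⁴ = 5.670×10⁻⁸ × 2.545×10⁻⁴ × (2727)⁴ = 798.0 W.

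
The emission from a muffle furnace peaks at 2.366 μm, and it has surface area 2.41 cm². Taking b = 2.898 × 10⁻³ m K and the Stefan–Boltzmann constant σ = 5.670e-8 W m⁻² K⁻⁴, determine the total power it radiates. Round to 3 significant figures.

Wien's law: T = b/λ_max = 2.898×10⁻³/2.366×10⁻⁶ = 1224.85 K.
Area A = 2.41 cm² = 2.41×10⁻⁴ m².
Then P = σAT⁴ = 5.670×10⁻⁸×2.41×10⁻⁴×(1224.85)⁴ = 30.8 W.

P ≈ 30.8 W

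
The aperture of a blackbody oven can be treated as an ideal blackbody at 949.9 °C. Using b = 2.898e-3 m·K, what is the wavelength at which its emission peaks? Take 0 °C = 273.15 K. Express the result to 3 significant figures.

T = 949.9 °C + 273.15 = 1223.05 K.
Wien's displacement law: λ_max = b/T = (2.898×10⁻³ m·K)/(1223.05 K) = 2.369×10⁻⁶ m.
That is 2.37 μm, in the infrared range.

λ_max ≈ 2.37 μm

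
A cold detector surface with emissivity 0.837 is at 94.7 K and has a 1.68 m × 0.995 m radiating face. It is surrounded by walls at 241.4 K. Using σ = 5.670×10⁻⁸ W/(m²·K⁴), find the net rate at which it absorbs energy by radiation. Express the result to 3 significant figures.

Area A = 1.68 × 0.995 = 1.6716 m².
Net radiated power P_net = εσA(T⁴ − T₀⁴) = 0.837×5.670×10⁻⁸×1.6716×(94.7⁴ − 241.4⁴).
T⁴ − T₀⁴ = 8.04266×10⁷ − 3.39585×10⁹ = -3.31542×10⁹ K⁴, so P_net = -263 W — negative, meaning a net gain of 263 W.

Net gain ≈ 263 W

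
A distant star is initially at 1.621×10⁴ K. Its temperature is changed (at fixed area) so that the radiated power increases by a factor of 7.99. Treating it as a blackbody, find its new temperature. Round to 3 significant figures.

T₂ ≈ 2.73×10⁴ K

P ∝ T⁴, so T₂/T₁ = (P₂/P₁)^(1/4) = (7.99)^(1/4) = 1.68127.
T₂ = 1.621×10⁴ × 1.68127 = 2.73×10⁴ K.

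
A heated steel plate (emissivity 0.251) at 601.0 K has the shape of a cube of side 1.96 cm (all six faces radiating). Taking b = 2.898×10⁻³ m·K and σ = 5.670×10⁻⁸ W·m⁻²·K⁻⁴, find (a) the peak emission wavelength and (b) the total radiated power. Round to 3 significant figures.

(a) λ_max = b/T = 2.898×10⁻³/601.0 = 4.822×10⁻⁶ m = 4.82 μm.
Area A = 6s² = 6×(0.0196 m)² = 2.30496×10⁻³ m².
(b) P = εσAT⁴ = 0.251×5.670×10⁻⁸×2.30496×10⁻³×(601.0)⁴ = 4.28 W.

λ_max ≈ 4.82 μm; P ≈ 4.28 W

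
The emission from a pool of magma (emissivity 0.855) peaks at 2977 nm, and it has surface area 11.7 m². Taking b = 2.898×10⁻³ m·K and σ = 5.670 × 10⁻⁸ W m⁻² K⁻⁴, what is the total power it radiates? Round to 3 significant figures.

P ≈ 5.09×10⁵ W

Wien's law: T = b/λ_max = 2.898×10⁻³/2.977×10⁻⁶ = 973.463 K.
Area A = 11.7 m².
Then P = εσAT⁴ = 0.855×5.670×10⁻⁸×11.7×(973.463)⁴ = 5.09×10⁵ W.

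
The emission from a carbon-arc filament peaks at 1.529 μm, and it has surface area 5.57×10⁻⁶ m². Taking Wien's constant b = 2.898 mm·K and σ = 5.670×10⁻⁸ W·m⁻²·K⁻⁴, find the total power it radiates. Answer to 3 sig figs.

P ≈ 4.08 W

Wien's law: T = b/λ_max = 2.898×10⁻³/1.529×10⁻⁶ = 1895.36 K.
Area A = 5.57×10⁻⁶ m².
Then P = σAT⁴ = 5.670×10⁻⁸×5.57×10⁻⁶×(1895.36)⁴ = 4.08 W.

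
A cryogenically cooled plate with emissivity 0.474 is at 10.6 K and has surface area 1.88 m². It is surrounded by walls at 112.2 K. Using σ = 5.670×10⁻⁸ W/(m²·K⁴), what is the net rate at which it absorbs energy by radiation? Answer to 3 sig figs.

Area A = 1.88 m².
Net radiated power P_net = εσA(T⁴ − T₀⁴) = 0.474×5.670×10⁻⁸×1.88×(10.6⁴ − 112.2⁴).
T⁴ − T₀⁴ = 12624.8 − 1.58479×10⁸ = -1.58466×10⁸ K⁴, so P_net = -8.01 W — negative, meaning a net gain of 8.01 W.

Net gain ≈ 8.01 W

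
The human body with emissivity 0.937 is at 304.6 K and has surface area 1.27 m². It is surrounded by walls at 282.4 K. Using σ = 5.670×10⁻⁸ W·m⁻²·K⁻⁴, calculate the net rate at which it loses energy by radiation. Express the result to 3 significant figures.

Area A = 1.27 m².
Net radiated power P_net = εσA(T⁴ − T₀⁴) = 0.937×5.670×10⁻⁸×1.27×(304.6⁴ − 282.4⁴).
T⁴ − T₀⁴ = 8.60834×10⁹ − 6.36002×10⁹ = 2.24832×10⁹ K⁴, so P_net = 152 W.

Net loss ≈ 152 W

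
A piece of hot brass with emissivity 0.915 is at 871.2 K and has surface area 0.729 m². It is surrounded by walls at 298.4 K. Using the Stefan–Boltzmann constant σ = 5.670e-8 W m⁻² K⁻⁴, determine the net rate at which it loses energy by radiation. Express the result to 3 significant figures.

Area A = 0.729 m².
Net radiated power P_net = εσA(T⁴ − T₀⁴) = 0.915×5.670×10⁻⁸×0.729×(871.2⁴ − 298.4⁴).
T⁴ − T₀⁴ = 5.76065×10¹¹ − 7.92858×10⁹ = 5.68136×10¹¹ K⁴, so P_net = 2.15×10⁴ W.

Net loss ≈ 2.15×10⁴ W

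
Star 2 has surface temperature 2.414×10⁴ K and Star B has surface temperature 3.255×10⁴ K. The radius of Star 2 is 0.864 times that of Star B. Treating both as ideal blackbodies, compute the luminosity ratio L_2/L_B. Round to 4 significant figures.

L ∝ R²T⁴, so L_2/L_B = (R_2/R_B)²(T_2/T_B)⁴ = (0.864)² × (2.414×10⁴/3.255×10⁴)⁴ = 0.746496 × 0.302514 = 0.2258.

L_2/L_B ≈ 0.2258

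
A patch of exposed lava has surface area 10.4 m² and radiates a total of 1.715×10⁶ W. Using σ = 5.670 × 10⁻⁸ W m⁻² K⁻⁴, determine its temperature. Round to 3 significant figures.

Area A = 10.4 m².
P = σAT⁴ ⇒ T = (P/(σA))^(1/4) = (1.715×10⁶/(5.670×10⁻⁸×10.4))^(1/4) = 1.31×10³ K.

T ≈ 1.31×10³ K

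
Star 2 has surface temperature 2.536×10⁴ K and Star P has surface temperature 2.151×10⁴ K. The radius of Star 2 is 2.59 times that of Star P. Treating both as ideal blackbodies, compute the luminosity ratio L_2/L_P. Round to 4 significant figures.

L_2/L_P ≈ 12.96

L ∝ R²T⁴, so L_2/L_P = (R_2/R_P)²(T_2/T_P)⁴ = (2.59)² × (2.536×10⁴/2.151×10⁴)⁴ = 6.7081 × 1.93213 = 12.96.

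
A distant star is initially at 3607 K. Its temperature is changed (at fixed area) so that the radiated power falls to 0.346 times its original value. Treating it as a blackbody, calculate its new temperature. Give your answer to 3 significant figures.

T₂ ≈ 2.77×10³ K

P ∝ T⁴, so T₂/T₁ = (P₂/P₁)^(1/4) = (0.346)^(1/4) = 0.766953.
T₂ = 3607 × 0.766953 = 2.77×10³ K.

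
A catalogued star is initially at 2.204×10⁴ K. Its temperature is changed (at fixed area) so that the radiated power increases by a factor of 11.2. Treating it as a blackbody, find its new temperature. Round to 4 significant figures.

P ∝ T⁴, so T₂/T₁ = (P₂/P₁)^(1/4) = (11.2)^(1/4) = 1.82938.
T₂ = 2.204×10⁴ × 1.82938 = 4.032×10⁴ K.

T₂ ≈ 4.032×10⁴ K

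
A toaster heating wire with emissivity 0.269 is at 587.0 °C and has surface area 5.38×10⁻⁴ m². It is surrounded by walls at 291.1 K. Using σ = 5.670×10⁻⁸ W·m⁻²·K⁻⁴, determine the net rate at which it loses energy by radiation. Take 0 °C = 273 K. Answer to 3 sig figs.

Net loss ≈ 4.43 W

T = 587.0 °C + 273 = 860.0 K.
Area A = 5.38×10⁻⁴ m².
Net radiated power P_net = εσA(T⁴ − T₀⁴) = 0.269×5.670×10⁻⁸×5.38×10⁻⁴×(860.0⁴ − 291.1⁴).
T⁴ − T₀⁴ = 5.47008×10¹¹ − 7.18073×10⁹ = 5.39827×10¹¹ K⁴, so P_net = 4.43 W.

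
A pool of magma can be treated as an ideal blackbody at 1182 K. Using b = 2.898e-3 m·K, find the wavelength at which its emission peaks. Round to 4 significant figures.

λ_max ≈ 2452 nm

Wien's displacement law: λ_max = b/T = (2.898×10⁻³ m·K)/(1182 K) = 2.4518×10⁻⁶ m.
That is 2452 nm, in the infrared range.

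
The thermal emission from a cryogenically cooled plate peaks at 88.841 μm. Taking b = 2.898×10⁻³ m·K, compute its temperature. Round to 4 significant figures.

T ≈ 32.62 K

Wien's law gives T = b/λ_max = (2.898×10⁻³ m·K)/(8.8841×10⁻⁵ m) = 32.62 K.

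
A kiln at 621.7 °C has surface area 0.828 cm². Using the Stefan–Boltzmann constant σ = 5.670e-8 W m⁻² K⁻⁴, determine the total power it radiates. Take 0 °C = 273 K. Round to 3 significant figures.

T = 621.7 °C + 273 = 894.7 K.
Area A = 0.828 cm² = 8.28×10⁻⁵ m².
P = σAT⁴ = 5.670×10⁻⁸ × 8.28×10⁻⁵ × (894.7)⁴ = 3.01 W.

P ≈ 3.01 W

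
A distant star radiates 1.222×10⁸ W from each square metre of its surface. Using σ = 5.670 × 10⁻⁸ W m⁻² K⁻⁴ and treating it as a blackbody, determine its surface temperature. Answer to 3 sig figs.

I = σT⁴, so T = (I/σ)^(1/4) = (1.222×10⁸/(5.670×10⁻⁸))^(1/4) = 6.81×10³ K.

T ≈ 6.81×10³ K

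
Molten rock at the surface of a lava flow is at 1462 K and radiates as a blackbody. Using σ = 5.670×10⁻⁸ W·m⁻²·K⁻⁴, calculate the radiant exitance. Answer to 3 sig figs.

I ≈ 2.59×10⁵ W/m²

Stefan–Boltzmann: I = σT⁴ = 5.670×10⁻⁸ × (1462)⁴ = 2.59×10⁵ W/m².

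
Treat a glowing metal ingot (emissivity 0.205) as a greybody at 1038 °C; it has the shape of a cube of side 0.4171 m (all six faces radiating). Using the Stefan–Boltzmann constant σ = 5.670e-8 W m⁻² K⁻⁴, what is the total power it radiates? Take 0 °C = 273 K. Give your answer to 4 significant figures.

P ≈ 3.584×10⁴ W

T = 1038 °C + 273 = 1311 K.
Area A = 6s² = 6×(0.4171 m)² = 1.04383 m².
P = εσAT⁴ = 0.205 × 5.670×10⁻⁸ × 1.04383 × (1311)⁴ = 3.584×10⁴ W.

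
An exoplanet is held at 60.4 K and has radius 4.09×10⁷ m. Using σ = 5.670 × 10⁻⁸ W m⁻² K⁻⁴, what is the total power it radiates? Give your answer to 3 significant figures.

Surface area A = 4πR² = 4π(4.09×10⁷ m)² = 2.10212×10¹⁶ m².
P = σAT⁴ = 5.670×10⁻⁸ × 2.10212×10¹⁶ × (60.4)⁴ = 1.59×10¹⁶ W.

P ≈ 1.59×10¹⁶ W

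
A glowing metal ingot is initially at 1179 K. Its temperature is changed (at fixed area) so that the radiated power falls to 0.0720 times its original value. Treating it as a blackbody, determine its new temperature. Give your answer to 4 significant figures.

P ∝ T⁴, so T₂/T₁ = (P₂/P₁)^(1/4) = (0.0720)^(1/4) = 0.518004.
T₂ = 1179 × 0.518004 = 610.7 K.

T₂ ≈ 610.7 K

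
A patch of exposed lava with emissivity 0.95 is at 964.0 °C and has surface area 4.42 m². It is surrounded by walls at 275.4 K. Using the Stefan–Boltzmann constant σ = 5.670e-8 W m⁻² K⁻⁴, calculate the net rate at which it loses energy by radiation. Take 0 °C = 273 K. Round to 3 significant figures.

T = 964.0 °C + 273 = 1237.0 K.
Area A = 4.42 m².
Net radiated power P_net = εσA(T⁴ − T₀⁴) = 0.95×5.670×10⁻⁸×4.42×(1237.0⁴ − 275.4⁴).
T⁴ − T₀⁴ = 2.34142×10¹² − 5.75249×10⁹ = 2.33567×10¹² K⁴, so P_net = 5.56×10⁵ W.

Net loss ≈ 5.56×10⁵ W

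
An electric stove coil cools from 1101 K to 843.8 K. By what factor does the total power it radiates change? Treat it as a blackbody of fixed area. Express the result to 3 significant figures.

P ∝ T⁴, so P₂/P₁ = (T₂/T₁)⁴ = (843.8/1101)⁴ = (0.766394)⁴ = 0.345.

P₂/P₁ ≈ 0.345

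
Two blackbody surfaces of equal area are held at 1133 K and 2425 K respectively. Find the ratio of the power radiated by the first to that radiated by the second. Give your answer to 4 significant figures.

P₁/P₂ ≈ 0.04765

With equal areas, P₁/P₂ = (T₁/T₂)⁴ = (1133/2425)⁴ = 0.04765.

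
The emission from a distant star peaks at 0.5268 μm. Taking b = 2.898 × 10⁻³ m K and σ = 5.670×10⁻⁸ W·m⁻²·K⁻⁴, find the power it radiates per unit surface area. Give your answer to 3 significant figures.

Wien's law: T = b/λ_max = 2.898×10⁻³/5.268×10⁻⁷ = 5501.14 K.
Then I = σT⁴ = 5.670×10⁻⁸×(5501.14)⁴ = 5.19×10⁷ W/m².

I ≈ 5.19×10⁷ W/m²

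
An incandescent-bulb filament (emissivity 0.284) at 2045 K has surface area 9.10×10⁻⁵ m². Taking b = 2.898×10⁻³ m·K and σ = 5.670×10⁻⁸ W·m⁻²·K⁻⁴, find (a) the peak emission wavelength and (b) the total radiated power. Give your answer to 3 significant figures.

(a) λ_max = b/T = 2.898×10⁻³/2045 = 1.417×10⁻⁶ m = 1.42 μm.
Area A = 9.10×10⁻⁵ m².
(b) P = εσAT⁴ = 0.284×5.670×10⁻⁸×9.10×10⁻⁵×(2045)⁴ = 25.6 W.

λ_max ≈ 1.42 μm; P ≈ 25.6 W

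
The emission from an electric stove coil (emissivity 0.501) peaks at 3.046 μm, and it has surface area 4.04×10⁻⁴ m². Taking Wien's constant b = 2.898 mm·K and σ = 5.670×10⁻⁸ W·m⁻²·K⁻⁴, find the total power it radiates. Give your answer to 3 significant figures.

Wien's law: T = b/λ_max = 2.898×10⁻³/3.046×10⁻⁶ = 951.412 K.
Area A = 4.04×10⁻⁴ m².
Then P = εσAT⁴ = 0.501×5.670×10⁻⁸×4.04×10⁻⁴×(951.412)⁴ = 9.40 W.

P ≈ 9.40 W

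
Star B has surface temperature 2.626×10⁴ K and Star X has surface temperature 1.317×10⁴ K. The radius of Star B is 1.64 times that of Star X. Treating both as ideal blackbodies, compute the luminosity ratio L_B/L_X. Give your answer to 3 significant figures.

L ∝ R²T⁴, so L_B/L_X = (R_B/R_X)²(T_B/T_X)⁴ = (1.64)² × (2.626×10⁴/1.317×10⁴)⁴ = 2.6896 × 15.8065 = 42.5.

L_B/L_X ≈ 42.5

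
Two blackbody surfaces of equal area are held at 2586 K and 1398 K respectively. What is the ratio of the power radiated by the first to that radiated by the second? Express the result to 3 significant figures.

P₁/P₂ ≈ 11.7

With equal areas, P₁/P₂ = (T₁/T₂)⁴ = (2586/1398)⁴ = 11.7.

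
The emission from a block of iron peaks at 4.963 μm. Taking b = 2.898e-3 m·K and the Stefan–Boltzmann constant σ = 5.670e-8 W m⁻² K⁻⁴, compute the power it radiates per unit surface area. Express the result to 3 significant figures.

Wien's law: T = b/λ_max = 2.898×10⁻³/4.963×10⁻⁶ = 583.921 K.
Then I = σT⁴ = 5.670×10⁻⁸×(583.921)⁴ = 6.59×10³ W/m².

I ≈ 6.59×10³ W/m²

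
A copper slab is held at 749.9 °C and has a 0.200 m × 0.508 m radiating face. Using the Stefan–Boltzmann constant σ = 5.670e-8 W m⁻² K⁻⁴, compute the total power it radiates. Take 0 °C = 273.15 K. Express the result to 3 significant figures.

P ≈ 6.31×10³ W

T = 749.9 °C + 273.15 = 1023.05 K.
Area A = 0.200 × 0.508 = 0.1016 m².
P = σAT⁴ = 5.670×10⁻⁸ × 0.1016 × (1023.05)⁴ = 6.31×10³ W.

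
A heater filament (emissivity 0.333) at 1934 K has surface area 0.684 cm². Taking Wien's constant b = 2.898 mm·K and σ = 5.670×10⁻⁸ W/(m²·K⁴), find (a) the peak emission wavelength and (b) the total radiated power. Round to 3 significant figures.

λ_max ≈ 1.50 μm; P ≈ 18.1 W

(a) λ_max = b/T = 2.898×10⁻³/1934 = 1.498×10⁻⁶ m = 1.50 μm.
Area A = 0.684 cm² = 6.84×10⁻⁵ m².
(b) P = εσAT⁴ = 0.333×5.670×10⁻⁸×6.84×10⁻⁵×(1934)⁴ = 18.1 W.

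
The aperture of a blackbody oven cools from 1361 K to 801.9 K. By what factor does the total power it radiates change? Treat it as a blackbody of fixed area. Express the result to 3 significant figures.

P ∝ T⁴, so P₂/P₁ = (T₂/T₁)⁴ = (801.9/1361)⁴ = (0.589199)⁴ = 0.121.

P₂/P₁ ≈ 0.121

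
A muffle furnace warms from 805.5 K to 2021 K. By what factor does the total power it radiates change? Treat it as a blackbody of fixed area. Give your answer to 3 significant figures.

P₂/P₁ ≈ 39.6

P ∝ T⁴, so P₂/P₁ = (T₂/T₁)⁴ = (2021/805.5)⁴ = (2.50900)⁴ = 39.6.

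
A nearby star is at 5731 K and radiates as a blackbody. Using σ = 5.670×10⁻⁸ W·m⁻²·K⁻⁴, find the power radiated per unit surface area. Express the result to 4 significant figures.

Stefan–Boltzmann: I = σT⁴ = 5.670×10⁻⁸ × (5731)⁴ = 6.117×10⁷ W/m².

I ≈ 6.117×10⁷ W/m²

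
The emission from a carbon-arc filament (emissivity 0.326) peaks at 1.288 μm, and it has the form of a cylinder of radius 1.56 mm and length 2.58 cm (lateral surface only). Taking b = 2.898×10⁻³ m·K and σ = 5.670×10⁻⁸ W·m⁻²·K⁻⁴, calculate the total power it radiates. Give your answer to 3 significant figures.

P ≈ 120 W

Wien's law: T = b/λ_max = 2.898×10⁻³/1.288×10⁻⁶ = 2250.00 K.
Lateral area A = 2πrL = 2π×1.56×10⁻³×0.0258 = 2.52886×10⁻⁴ m².
Then P = εσAT⁴ = 0.326×5.670×10⁻⁸×2.52886×10⁻⁴×(2250.00)⁴ = 120 W.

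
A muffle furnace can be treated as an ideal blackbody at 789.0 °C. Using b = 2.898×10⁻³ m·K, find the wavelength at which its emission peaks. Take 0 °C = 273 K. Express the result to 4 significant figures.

T = 789.0 °C + 273 = 1062.0 K.
Wien's displacement law: λ_max = b/T = (2.898×10⁻³ m·K)/(1062.0 K) = 2.7288×10⁻⁶ m.
That is 2729 nm, in the infrared range.

λ_max ≈ 2729 nm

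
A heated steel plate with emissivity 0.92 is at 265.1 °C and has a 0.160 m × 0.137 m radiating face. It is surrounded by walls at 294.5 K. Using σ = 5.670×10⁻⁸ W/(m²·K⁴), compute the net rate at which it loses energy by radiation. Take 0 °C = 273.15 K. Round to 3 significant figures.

T = 265.1 °C + 273.15 = 538.25 K.
Area A = 0.160 × 0.137 = 0.02192 m².
Net radiated power P_net = εσA(T⁴ − T₀⁴) = 0.92×5.670×10⁻⁸×0.02192×(538.25⁴ − 294.5⁴).
T⁴ − T₀⁴ = 8.39337×10¹⁰ − 7.52214×10⁹ = 7.64116×10¹⁰ K⁴, so P_net = 87.4 W.

Net loss ≈ 87.4 W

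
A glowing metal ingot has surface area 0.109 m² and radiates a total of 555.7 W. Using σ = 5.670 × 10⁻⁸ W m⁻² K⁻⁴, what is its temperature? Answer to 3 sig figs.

T ≈ 548 K

Area A = 0.109 m².
P = σAT⁴ ⇒ T = (P/(σA))^(1/4) = (555.7/(5.670×10⁻⁸×0.109))^(1/4) = 548 K.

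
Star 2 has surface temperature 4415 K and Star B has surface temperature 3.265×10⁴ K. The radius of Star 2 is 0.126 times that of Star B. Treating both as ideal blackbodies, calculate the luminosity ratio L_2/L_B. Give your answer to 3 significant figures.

L ∝ R²T⁴, so L_2/L_B = (R_2/R_B)²(T_2/T_B)⁴ = (0.126)² × (4415/3.265×10⁴)⁴ = 0.015876 × 3.34341×10⁻⁴ = 5.31×10⁻⁶.

L_2/L_B ≈ 5.31×10⁻⁶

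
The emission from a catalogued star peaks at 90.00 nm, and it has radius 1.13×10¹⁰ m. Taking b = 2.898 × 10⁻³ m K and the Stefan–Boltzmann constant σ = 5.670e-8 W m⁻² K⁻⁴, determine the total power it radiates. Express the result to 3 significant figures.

P ≈ 9.78×10³¹ W

Wien's law: T = b/λ_max = 2.898×10⁻³/9.000×10⁻⁸ = 32200.0 K.
Surface area A = 4πR² = 4π(1.13×10¹⁰ m)² = 1.60460×10²¹ m².
Then P = σAT⁴ = 5.670×10⁻⁸×1.60460×10²¹×(32200.0)⁴ = 9.78×10³¹ W.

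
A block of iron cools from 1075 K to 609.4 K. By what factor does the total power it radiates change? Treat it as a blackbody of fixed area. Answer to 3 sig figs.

P ∝ T⁴, so P₂/P₁ = (T₂/T₁)⁴ = (609.4/1075)⁴ = (0.566884)⁴ = 0.103.

P₂/P₁ ≈ 0.103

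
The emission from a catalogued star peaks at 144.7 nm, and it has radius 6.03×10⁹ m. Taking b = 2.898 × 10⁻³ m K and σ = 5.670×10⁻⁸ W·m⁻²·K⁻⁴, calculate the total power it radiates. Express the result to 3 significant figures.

P ≈ 4.17×10³⁰ W

Wien's law: T = b/λ_max = 2.898×10⁻³/1.447×10⁻⁷ = 20027.6 K.
Surface area A = 4πR² = 4π(6.03×10⁹ m)² = 4.56925×10²⁰ m².
Then P = σAT⁴ = 5.670×10⁻⁸×4.56925×10²⁰×(20027.6)⁴ = 4.17×10³⁰ W.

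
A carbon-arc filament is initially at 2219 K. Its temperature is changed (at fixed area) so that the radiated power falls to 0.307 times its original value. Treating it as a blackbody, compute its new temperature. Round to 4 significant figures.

T₂ ≈ 1652 K

P ∝ T⁴, so T₂/T₁ = (P₂/P₁)^(1/4) = (0.307)^(1/4) = 0.744363.
T₂ = 2219 × 0.744363 = 1652 K.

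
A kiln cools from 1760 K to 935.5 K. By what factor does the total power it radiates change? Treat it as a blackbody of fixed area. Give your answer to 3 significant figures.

P ∝ T⁴, so P₂/P₁ = (T₂/T₁)⁴ = (935.5/1760)⁴ = (0.531534)⁴ = 0.0798.

P₂/P₁ ≈ 0.0798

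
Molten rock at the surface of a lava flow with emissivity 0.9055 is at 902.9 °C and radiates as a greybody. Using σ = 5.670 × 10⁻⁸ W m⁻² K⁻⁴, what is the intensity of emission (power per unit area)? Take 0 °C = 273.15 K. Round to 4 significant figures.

T = 902.9 °C + 273.15 = 1176.05 K.
Stefan–Boltzmann: I = εσT⁴ = 0.9055 × 5.670×10⁻⁸ × (1176.05)⁴ = 9.821×10⁴ W/m².

I ≈ 9.821×10⁴ W/m²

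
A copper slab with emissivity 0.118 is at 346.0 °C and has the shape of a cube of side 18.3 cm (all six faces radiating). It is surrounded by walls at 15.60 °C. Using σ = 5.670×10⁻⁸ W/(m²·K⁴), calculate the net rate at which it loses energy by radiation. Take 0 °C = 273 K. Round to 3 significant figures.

T = 346.0 °C + 273 = 619.0 K.
Surroundings: T = 15.60 °C + 273 = 288.60 K.
Area A = 6s² = 6×(0.183 m)² = 0.200934 m².
Net radiated power P_net = εσA(T⁴ − T₀⁴) = 0.118×5.670×10⁻⁸×0.200934×(619.0⁴ − 288.60⁴).
T⁴ − T₀⁴ = 1.46812×10¹¹ − 6.93722×10⁹ = 1.39875×10¹¹ K⁴, so P_net = 188 W.

Net loss ≈ 188 W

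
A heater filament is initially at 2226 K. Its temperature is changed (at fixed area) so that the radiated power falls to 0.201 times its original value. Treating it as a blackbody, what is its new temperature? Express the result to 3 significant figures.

P ∝ T⁴, so T₂/T₁ = (P₂/P₁)^(1/4) = (0.201)^(1/4) = 0.669575.
T₂ = 2226 × 0.669575 = 1.49×10³ K.

T₂ ≈ 1.49×10³ K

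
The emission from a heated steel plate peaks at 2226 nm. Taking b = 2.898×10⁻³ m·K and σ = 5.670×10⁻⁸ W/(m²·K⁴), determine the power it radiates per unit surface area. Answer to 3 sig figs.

I ≈ 1.63×10⁵ W/m²

Wien's law: T = b/λ_max = 2.898×10⁻³/2.226×10⁻⁶ = 1301.89 K.
Then I = σT⁴ = 5.670×10⁻⁸×(1301.89)⁴ = 1.63×10⁵ W/m².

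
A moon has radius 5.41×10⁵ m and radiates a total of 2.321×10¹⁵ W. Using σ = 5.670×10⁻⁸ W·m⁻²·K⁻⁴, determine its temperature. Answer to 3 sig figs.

Surface area A = 4πR² = 4π(5.41×10⁵ m)² = 3.67794×10¹² m².
P = σAT⁴ ⇒ T = (P/(σA))^(1/4) = (2.321×10¹⁵/(5.670×10⁻⁸×3.67794×10¹²))^(1/4) = 325 K.

T ≈ 325 K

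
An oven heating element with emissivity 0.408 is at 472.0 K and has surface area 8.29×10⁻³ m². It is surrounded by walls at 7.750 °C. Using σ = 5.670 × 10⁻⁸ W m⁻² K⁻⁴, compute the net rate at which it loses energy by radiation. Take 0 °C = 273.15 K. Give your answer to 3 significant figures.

Net loss ≈ 8.32 W

Surroundings: T = 7.750 °C + 273.15 = 280.900 K.
Area A = 8.29×10⁻³ m².
Net radiated power P_net = εσA(T⁴ − T₀⁴) = 0.408×5.670×10⁻⁸×8.29×10⁻³×(472.0⁴ − 280.900⁴).
T⁴ − T₀⁴ = 4.96327×10¹⁰ − 6.22597×10⁹ = 4.34067×10¹⁰ K⁴, so P_net = 8.32 W.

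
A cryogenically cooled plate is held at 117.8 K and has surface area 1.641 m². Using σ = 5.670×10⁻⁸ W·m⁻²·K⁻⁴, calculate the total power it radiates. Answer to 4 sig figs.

Area A = 1.641 m².
P = σAT⁴ = 5.670×10⁻⁸ × 1.641 × (117.8)⁴ = 17.92 W.

P ≈ 17.92 W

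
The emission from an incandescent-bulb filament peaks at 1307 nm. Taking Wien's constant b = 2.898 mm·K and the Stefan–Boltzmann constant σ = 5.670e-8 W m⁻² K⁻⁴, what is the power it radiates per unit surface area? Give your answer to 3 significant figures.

I ≈ 1.37×10⁶ W/m²

Wien's law: T = b/λ_max = 2.898×10⁻³/1.307×10⁻⁶ = 2217.29 K.
Then I = σT⁴ = 5.670×10⁻⁸×(2217.29)⁴ = 1.37×10⁶ W/m².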